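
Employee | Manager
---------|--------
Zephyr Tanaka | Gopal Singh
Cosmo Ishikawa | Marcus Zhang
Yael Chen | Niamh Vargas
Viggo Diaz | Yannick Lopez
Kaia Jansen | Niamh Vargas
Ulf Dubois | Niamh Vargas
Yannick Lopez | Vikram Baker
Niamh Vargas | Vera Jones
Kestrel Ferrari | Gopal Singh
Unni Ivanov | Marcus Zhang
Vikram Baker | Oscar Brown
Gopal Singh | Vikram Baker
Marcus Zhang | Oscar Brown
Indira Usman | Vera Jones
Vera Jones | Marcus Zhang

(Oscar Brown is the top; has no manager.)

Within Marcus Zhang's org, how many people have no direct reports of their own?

The people in Marcus Zhang's organization with no one reporting to them are Cosmo Ishikawa, Indira Usman, Kaia Jansen, Ulf Dubois, Yael Chen, Unni Ivanov. That is 6.

6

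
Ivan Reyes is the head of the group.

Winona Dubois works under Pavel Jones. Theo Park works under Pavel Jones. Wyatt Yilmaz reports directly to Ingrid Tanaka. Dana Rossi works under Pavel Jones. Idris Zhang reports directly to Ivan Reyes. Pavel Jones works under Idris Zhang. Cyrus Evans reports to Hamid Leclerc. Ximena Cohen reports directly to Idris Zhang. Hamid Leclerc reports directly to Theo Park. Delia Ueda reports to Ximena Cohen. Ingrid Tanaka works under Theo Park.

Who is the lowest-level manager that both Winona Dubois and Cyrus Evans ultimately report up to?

Winona Dubois's chain of managers is Pavel Jones, Idris Zhang, Ivan Reyes. Cyrus Evans's chain of managers is Hamid Leclerc, Theo Park, Pavel Jones, Idris Zhang, Ivan Reyes. The first manager that appears in both chains is Pavel Jones.

Pavel Jones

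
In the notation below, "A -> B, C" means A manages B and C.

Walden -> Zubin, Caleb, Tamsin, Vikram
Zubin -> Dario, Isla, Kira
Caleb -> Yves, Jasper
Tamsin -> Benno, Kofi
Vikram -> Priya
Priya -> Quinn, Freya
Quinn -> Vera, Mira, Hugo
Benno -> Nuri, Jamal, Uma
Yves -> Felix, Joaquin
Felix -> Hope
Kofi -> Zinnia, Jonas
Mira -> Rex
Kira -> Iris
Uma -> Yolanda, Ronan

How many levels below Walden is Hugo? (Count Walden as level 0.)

Chain from Hugo up to Walden: Hugo → Quinn → Priya → Vikram → Walden. That is 4 steps up, so Hugo is 4 levels below Walden.

4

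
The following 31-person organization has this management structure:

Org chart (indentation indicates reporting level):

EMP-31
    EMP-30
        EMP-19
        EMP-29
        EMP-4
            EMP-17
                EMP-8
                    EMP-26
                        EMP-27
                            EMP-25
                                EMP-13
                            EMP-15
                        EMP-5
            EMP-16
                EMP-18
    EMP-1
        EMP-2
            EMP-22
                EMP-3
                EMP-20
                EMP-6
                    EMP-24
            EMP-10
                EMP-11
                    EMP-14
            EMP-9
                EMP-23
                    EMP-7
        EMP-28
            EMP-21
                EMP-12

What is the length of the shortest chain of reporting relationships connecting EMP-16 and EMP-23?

7

EMP-16 is 3 levels below EMP-31, and EMP-23 is 4 levels below EMP-31 (their lowest common manager). The shortest path runs up from EMP-16 to EMP-31 and back down to EMP-23: 3 + 4 = 7 links.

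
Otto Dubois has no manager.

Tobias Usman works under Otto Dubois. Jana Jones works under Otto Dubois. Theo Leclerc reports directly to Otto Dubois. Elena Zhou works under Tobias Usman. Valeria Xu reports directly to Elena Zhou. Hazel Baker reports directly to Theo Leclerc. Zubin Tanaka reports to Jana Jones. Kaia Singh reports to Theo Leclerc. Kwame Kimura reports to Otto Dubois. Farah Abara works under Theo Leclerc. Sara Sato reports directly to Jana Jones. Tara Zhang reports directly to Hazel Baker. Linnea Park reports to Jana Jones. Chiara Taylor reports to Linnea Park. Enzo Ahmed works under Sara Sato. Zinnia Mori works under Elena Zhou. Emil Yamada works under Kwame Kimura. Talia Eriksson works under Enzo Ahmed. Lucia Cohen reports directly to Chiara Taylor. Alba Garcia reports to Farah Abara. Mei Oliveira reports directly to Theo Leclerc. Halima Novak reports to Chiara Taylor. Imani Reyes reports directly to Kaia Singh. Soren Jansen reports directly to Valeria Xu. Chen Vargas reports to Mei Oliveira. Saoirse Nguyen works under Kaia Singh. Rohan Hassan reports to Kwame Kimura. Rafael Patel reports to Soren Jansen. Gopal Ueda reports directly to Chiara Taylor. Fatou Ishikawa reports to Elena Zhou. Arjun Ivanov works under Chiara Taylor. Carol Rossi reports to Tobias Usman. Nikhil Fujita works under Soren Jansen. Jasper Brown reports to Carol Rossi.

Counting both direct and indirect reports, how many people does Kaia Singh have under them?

2

Kaia Singh directly manages Imani Reyes, Saoirse Nguyen. Imani Reyes has no reports. Saoirse Nguyen has no reports. So Kaia Singh's organization is 2 direct reports plus everyone under them: 1 + 1 = 2.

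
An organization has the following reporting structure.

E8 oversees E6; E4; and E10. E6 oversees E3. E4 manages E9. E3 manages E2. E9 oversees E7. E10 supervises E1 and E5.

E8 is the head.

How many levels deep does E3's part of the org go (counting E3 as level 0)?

1

The longest chain under E3 runs E3 → E2, which is 1 level below E3.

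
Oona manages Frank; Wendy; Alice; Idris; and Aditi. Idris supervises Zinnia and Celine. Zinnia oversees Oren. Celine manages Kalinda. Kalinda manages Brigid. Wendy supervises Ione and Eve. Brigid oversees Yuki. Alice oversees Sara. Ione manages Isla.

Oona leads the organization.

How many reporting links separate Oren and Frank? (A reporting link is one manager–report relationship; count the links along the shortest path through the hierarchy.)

4

Oren is 3 levels below Oona, and Frank is 1 level below Oona (their lowest common manager). The shortest path runs up from Oren to Oona and back down to Frank: 3 + 1 = 4 links.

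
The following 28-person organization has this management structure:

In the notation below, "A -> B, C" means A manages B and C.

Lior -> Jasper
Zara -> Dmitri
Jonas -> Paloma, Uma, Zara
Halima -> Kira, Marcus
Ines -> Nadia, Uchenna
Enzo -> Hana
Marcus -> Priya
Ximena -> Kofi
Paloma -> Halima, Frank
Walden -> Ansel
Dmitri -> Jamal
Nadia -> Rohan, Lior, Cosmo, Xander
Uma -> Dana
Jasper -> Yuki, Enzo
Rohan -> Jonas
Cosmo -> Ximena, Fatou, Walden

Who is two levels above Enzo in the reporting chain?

Enzo reports to Jasper, and Jasper reports to Lior. So Enzo's skip-level manager is Lior.

Lior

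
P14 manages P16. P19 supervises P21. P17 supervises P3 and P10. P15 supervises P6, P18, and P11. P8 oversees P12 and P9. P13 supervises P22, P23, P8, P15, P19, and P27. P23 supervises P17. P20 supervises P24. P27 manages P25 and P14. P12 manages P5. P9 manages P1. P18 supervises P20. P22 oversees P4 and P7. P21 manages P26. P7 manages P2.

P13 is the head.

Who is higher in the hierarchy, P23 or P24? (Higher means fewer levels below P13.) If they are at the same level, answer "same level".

P23

P23 is 1 level below P13; P24 is 4. P23 is higher.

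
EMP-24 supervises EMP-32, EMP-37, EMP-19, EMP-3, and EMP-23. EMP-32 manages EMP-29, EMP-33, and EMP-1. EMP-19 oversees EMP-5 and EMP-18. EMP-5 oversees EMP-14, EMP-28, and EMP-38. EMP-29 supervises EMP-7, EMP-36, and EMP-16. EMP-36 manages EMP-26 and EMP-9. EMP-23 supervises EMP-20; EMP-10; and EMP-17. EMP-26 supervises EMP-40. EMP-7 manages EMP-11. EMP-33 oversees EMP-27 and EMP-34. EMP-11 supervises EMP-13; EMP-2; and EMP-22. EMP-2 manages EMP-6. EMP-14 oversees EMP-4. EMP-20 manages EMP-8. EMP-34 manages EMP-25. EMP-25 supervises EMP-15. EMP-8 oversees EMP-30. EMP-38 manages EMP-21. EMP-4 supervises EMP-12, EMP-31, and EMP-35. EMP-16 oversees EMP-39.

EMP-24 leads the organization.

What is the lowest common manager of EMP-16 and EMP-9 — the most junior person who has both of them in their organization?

EMP-29

EMP-16's chain of managers is EMP-29, EMP-32, EMP-24. EMP-9's chain of managers is EMP-36, EMP-29, EMP-32, EMP-24. The first manager that appears in both chains is EMP-29.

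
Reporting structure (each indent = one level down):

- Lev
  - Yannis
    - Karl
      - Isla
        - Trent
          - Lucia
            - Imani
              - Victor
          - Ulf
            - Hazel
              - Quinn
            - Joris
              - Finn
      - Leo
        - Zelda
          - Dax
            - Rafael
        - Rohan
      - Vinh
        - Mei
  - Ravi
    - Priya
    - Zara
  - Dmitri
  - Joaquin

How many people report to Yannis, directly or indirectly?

18

Yannis directly manages Karl. Under Karl: Vinh, Mei, Leo, Rohan, Zelda, Dax, Rafael, Isla, Trent, Ulf, Joris, Finn, Hazel, Quinn, Lucia, Imani, Victor (17). That's 18 in total.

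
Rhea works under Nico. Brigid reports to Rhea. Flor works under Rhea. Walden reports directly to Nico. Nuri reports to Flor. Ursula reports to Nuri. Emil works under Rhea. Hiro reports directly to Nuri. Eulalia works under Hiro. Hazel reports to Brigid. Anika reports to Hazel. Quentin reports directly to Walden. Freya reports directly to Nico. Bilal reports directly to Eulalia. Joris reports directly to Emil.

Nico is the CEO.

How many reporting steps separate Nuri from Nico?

Chain from Nuri up to Nico: Nuri → Flor → Rhea → Nico. That is 3 steps up, so Nuri is 3 levels below Nico.

3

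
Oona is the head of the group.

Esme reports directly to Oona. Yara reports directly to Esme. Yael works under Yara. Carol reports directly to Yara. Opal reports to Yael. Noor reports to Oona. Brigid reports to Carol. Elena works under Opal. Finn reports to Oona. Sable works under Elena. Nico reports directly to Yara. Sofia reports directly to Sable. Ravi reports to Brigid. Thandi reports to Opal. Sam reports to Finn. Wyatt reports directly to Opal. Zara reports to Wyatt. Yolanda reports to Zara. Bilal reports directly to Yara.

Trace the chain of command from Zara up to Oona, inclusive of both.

Zara reports to Wyatt. Wyatt reports to Opal. Opal reports to Yael. Yael reports to Yara. Yara reports to Esme. Esme reports to Oona. Oona is at the top.

Zara -> Wyatt -> Opal -> Yael -> Yara -> Esme -> Oona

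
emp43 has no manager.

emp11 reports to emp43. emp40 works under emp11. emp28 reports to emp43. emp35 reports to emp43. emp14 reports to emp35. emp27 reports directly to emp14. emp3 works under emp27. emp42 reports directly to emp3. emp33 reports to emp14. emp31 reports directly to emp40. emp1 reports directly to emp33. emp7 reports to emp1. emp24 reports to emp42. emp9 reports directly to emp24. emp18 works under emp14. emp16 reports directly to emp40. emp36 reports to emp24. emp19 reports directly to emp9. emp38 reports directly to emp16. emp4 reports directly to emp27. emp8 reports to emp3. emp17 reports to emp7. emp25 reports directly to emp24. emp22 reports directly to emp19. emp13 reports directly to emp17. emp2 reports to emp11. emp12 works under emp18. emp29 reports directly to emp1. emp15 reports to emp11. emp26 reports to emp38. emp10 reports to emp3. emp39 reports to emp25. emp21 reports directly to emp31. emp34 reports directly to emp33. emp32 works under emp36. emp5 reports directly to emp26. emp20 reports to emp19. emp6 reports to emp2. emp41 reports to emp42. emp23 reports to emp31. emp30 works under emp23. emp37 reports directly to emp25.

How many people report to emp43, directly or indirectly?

emp43 directly manages emp11, emp28, emp35. Under emp11: emp15, emp2, emp6, emp40, emp16, emp38, emp26, emp5, emp31, emp23, emp30, emp21 (12). emp28 has no reports. Under emp35: emp14, emp18, emp12, emp33, emp34, emp1, emp29, emp7, emp17, emp13, emp27, emp4, emp3, emp10, emp8, emp42, emp41, emp24, emp25, emp37, emp39, emp36, emp32, emp9, emp19, emp20, emp22 (27). So emp43's organization is 3 direct reports plus everyone under them: 13 + 1 + 28 = 42.

42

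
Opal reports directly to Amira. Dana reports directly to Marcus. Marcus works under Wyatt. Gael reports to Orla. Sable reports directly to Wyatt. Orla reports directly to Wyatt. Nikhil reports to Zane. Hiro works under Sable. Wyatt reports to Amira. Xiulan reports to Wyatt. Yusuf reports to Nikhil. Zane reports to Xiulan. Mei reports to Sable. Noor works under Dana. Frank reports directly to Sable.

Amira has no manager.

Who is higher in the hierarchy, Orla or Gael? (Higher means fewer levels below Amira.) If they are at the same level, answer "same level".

Orla

Orla is 2 levels below Amira; Gael is 3. Orla is higher.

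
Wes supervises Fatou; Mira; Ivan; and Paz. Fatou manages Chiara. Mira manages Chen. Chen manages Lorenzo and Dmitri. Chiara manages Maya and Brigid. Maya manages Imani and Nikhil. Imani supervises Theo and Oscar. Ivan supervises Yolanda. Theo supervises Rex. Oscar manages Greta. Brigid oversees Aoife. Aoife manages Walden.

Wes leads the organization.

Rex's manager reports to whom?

Imani

Rex reports to Theo, and Theo reports to Imani. So Rex's skip-level manager is Imani.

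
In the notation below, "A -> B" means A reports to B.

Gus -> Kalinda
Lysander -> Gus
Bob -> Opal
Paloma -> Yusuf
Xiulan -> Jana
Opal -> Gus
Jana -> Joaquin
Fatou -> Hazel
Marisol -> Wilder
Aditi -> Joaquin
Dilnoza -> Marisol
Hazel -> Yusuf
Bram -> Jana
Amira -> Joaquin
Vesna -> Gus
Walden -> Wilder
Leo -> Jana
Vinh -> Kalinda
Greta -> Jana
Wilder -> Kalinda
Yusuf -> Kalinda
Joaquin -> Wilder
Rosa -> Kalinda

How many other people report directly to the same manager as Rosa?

Rosa reports to Kalinda. Kalinda's other direct reports are Gus, Wilder, Vinh, Yusuf — 4 peers.

4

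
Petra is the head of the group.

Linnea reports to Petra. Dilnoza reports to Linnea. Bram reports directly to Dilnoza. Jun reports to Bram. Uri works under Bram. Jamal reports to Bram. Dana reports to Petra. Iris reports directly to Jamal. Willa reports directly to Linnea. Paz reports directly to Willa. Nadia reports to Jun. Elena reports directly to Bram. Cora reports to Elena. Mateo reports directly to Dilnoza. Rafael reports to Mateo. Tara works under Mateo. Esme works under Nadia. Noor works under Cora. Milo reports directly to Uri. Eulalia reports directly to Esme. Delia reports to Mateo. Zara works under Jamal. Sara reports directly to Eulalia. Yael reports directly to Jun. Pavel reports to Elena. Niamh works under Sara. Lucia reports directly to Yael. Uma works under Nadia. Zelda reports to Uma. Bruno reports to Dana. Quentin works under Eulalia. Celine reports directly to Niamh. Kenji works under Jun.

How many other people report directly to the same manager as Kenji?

Kenji reports to Jun. Jun's other direct reports are Nadia, Yael — 2 peers.

2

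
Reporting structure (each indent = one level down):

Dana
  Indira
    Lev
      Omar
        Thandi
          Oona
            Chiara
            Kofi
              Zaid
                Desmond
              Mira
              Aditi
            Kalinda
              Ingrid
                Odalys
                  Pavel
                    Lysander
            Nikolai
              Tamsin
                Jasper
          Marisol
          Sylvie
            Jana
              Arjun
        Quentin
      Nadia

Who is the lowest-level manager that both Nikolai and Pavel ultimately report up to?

Oona

Nikolai's chain of managers is Oona, Thandi, Omar, Lev, Indira, Dana. Pavel's chain of managers is Odalys, Ingrid, Kalinda, Oona, Thandi, Omar, Lev, Indira, Dana. The first manager that appears in both chains is Oona.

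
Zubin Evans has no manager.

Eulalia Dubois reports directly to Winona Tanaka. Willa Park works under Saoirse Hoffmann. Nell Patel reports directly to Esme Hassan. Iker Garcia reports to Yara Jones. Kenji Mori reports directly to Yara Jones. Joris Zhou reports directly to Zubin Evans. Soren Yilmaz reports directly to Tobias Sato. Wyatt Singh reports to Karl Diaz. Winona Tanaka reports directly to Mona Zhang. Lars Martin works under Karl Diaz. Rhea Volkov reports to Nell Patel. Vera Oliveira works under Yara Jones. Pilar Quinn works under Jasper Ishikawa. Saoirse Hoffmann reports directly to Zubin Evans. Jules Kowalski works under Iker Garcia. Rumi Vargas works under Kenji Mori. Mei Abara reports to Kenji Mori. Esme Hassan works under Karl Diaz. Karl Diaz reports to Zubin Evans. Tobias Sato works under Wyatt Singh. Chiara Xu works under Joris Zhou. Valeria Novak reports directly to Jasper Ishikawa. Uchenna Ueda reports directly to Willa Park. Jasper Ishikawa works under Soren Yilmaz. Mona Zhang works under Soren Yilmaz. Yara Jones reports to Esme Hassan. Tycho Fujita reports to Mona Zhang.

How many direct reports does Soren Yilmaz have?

2

Soren Yilmaz directly manages Jasper Ishikawa, Mona Zhang. That is 2 direct reports.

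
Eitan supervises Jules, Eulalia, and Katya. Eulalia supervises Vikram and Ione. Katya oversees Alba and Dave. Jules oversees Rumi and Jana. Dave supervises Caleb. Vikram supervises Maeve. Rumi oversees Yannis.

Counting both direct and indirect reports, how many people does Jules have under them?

3

Jules directly manages Rumi, Jana. Under Rumi: Yannis (1). Jana has no reports. So Jules's organization is 2 direct reports plus everyone under them: 2 + 1 = 3.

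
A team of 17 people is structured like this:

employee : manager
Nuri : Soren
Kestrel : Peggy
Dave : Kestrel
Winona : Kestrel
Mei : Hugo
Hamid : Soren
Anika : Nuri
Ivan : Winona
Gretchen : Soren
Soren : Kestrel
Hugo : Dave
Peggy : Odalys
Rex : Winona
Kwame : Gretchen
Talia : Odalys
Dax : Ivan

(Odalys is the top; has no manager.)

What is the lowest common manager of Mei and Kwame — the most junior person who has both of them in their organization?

Kestrel

Mei's chain of managers is Hugo, Dave, Kestrel, Peggy, Odalys. Kwame's chain of managers is Gretchen, Soren, Kestrel, Peggy, Odalys. The first manager that appears in both chains is Kestrel.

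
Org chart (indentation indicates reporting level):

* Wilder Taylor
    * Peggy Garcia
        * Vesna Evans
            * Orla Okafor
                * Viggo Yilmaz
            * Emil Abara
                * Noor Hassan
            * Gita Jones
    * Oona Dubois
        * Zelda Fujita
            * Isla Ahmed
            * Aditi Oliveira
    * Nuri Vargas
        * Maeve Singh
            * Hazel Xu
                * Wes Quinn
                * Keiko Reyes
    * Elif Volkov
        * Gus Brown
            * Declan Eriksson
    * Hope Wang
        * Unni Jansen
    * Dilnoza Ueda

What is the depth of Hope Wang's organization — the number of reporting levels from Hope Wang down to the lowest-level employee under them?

The longest chain under Hope Wang runs Hope Wang → Unni Jansen, which is 1 level below Hope Wang.

1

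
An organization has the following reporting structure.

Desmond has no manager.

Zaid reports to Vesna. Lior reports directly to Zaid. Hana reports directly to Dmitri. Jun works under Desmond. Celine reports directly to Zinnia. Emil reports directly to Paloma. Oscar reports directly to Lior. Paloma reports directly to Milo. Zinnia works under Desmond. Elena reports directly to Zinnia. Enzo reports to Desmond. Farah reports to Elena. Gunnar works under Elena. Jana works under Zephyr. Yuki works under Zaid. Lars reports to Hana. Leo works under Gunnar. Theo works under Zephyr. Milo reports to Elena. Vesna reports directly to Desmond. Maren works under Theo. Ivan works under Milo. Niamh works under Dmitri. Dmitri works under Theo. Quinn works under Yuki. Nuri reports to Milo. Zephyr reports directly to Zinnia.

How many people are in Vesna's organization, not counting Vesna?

5

Vesna directly manages Zaid. Under Zaid: Yuki, Quinn, Lior, Oscar (4). That's 5 in total.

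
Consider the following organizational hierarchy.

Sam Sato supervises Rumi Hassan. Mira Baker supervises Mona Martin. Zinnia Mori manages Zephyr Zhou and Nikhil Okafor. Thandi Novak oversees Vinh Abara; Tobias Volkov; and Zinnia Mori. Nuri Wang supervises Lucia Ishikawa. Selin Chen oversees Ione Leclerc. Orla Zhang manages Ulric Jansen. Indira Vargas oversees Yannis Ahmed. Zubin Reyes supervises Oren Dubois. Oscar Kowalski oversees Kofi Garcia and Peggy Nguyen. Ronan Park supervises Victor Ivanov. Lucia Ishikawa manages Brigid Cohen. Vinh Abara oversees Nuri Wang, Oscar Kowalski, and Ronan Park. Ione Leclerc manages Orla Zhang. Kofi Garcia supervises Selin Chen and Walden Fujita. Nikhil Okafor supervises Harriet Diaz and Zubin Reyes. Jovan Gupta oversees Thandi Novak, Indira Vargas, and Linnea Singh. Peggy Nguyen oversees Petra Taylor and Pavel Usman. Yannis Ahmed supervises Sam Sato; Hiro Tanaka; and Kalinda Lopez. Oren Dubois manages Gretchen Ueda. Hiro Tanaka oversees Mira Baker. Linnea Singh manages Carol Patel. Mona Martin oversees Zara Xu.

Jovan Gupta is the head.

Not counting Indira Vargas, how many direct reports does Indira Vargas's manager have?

2

Indira Vargas reports to Jovan Gupta. Jovan Gupta's other direct reports are Thandi Novak, Linnea Singh — 2 peers.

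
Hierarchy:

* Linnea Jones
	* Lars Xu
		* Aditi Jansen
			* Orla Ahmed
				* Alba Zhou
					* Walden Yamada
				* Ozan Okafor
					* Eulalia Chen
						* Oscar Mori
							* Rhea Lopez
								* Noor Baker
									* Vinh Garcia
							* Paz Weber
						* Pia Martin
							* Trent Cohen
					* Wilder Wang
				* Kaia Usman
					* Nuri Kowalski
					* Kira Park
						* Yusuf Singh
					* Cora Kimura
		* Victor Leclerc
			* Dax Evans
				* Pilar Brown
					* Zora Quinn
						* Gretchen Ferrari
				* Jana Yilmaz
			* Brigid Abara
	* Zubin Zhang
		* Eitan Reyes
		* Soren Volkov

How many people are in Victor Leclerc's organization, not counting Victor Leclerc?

6

Victor Leclerc directly manages Dax Evans, Brigid Abara. Under Dax Evans: Jana Yilmaz, Pilar Brown, Zora Quinn, Gretchen Ferrari (4). Brigid Abara has no reports. So Victor Leclerc's organization is 2 direct reports plus everyone under them: 5 + 1 = 6.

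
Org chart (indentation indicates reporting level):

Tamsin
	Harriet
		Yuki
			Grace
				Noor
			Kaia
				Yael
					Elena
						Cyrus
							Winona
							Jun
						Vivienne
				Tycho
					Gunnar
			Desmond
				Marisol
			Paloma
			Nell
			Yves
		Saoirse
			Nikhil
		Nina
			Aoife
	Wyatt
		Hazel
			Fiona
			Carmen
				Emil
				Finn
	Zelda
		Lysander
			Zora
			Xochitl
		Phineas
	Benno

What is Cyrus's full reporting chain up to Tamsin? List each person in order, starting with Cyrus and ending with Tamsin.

Cyrus reports to Elena. Elena reports to Yael. Yael reports to Kaia. Kaia reports to Yuki. Yuki reports to Harriet. Harriet reports to Tamsin. Tamsin is at the top.

Cyrus -> Elena -> Yael -> Kaia -> Yuki -> Harriet -> Tamsin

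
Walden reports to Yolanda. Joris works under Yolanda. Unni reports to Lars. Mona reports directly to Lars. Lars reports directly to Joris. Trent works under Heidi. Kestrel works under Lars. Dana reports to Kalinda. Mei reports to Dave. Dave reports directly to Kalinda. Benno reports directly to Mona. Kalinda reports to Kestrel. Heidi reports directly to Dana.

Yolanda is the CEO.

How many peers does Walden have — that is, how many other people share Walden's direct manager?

Walden reports to Yolanda. Yolanda's other direct reports are Joris — 1 peer.

1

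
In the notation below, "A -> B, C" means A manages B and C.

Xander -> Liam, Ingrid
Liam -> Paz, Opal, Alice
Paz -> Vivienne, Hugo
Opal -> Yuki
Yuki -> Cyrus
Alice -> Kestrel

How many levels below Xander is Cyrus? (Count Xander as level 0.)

4

Chain from Cyrus up to Xander: Cyrus → Yuki → Opal → Liam → Xander. That is 4 steps up, so Cyrus is 4 levels below Xander.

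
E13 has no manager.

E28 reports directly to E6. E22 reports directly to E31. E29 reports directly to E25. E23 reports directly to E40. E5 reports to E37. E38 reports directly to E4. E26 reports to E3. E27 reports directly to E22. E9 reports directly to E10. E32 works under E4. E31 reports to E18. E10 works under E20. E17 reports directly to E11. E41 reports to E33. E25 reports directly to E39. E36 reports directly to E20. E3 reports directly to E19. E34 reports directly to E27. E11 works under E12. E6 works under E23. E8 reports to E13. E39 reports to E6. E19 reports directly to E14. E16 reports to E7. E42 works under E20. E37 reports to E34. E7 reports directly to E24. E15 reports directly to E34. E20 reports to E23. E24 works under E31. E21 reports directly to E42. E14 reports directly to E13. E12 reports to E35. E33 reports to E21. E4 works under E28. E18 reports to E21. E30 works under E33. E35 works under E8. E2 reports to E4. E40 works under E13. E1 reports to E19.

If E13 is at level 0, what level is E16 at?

Chain from E16 up to E13: E16 → E7 → E24 → E31 → E18 → E21 → E42 → E20 → E23 → E40 → E13. That is 10 steps up, so E16 is 10 levels below E13.

10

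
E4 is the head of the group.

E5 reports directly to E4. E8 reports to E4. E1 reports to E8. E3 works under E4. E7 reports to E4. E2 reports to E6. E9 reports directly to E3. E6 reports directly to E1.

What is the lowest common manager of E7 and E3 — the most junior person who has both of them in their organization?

E4

E7's chain of managers is E4. E3's chain of managers is E4. The first manager that appears in both chains is E4.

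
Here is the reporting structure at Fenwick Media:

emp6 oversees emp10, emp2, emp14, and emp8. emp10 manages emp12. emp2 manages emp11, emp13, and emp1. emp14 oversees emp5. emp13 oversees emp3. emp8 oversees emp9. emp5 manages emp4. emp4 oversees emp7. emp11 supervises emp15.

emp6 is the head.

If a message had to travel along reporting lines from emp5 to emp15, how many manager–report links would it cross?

emp5 is 2 levels below emp6, and emp15 is 3 levels below emp6 (their lowest common manager). The shortest path runs up from emp5 to emp6 and back down to emp15: 2 + 3 = 5 links.

5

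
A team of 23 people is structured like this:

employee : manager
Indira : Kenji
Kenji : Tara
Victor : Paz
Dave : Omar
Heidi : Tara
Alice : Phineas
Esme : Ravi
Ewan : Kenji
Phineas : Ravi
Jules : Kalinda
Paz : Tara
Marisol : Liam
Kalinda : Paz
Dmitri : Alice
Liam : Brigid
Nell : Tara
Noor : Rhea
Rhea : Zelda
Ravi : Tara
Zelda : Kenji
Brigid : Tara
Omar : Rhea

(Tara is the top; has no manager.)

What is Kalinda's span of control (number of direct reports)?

1

Kalinda directly manages Jules. That is 1 direct report.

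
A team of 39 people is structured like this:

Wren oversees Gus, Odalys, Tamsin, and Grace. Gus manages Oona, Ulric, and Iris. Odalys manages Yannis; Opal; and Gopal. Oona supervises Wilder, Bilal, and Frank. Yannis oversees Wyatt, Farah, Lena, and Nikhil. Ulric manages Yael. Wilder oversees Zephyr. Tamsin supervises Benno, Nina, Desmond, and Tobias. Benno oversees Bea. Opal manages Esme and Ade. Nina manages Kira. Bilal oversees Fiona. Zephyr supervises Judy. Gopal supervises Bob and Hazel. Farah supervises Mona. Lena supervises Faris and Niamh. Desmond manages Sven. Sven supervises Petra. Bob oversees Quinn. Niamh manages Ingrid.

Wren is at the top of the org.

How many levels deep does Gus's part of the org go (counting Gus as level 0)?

4

The longest chain under Gus runs Gus → Oona → Wilder → Zephyr → Judy, which is 4 levels below Gus.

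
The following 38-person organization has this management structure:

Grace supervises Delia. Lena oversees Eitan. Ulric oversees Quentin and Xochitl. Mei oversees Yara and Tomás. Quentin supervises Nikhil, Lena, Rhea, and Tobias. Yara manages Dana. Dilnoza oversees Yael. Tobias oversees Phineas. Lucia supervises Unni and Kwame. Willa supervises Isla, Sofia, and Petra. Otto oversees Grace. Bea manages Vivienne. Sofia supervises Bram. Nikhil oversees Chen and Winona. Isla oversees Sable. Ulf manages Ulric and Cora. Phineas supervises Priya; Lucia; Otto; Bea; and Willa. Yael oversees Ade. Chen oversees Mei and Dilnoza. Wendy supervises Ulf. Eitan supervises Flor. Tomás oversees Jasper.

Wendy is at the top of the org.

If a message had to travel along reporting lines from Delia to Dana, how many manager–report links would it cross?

10

Delia is 5 levels below Quentin, and Dana is 5 levels below Quentin (their lowest common manager). The shortest path runs up from Delia to Quentin and back down to Dana: 5 + 5 = 10 links.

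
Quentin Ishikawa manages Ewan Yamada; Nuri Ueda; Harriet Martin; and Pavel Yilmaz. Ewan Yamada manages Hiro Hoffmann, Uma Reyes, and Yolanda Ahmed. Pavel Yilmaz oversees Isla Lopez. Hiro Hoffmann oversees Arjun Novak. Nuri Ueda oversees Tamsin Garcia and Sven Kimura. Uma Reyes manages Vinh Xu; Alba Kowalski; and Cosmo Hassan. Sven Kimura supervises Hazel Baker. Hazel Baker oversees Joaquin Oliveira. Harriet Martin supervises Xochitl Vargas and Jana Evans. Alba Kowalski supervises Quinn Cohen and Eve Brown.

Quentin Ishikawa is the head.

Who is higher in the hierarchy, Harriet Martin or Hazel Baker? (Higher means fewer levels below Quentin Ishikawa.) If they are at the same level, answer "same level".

Harriet Martin is 1 level below Quentin Ishikawa; Hazel Baker is 3. Harriet Martin is higher.

Harriet Martin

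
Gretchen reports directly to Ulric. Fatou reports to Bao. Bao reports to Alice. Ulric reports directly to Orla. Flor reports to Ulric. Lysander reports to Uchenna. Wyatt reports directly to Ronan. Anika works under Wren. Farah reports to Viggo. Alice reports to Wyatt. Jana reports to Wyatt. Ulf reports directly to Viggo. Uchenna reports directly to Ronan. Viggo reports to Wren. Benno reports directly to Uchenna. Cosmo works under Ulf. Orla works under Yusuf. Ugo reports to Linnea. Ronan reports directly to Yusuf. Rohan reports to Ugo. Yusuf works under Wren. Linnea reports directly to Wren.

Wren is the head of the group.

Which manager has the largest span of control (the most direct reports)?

Wren

Direct-report counts: Wren has 4; Viggo has 2; Ulf has 1; Linnea has 1; Ugo has 1; Yusuf has 2; Orla has 1; Ulric has 2; Ronan has 2; Uchenna has 2; Wyatt has 2; Alice has 1; Bao has 1. The largest is 4, held by Wren.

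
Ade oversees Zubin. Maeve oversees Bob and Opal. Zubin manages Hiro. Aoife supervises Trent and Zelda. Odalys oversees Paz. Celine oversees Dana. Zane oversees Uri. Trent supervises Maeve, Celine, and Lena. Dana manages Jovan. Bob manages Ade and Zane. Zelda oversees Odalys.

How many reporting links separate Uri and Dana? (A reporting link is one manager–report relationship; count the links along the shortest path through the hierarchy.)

6

Uri is 4 levels below Trent, and Dana is 2 levels below Trent (their lowest common manager). The shortest path runs up from Uri to Trent and back down to Dana: 4 + 2 = 6 links.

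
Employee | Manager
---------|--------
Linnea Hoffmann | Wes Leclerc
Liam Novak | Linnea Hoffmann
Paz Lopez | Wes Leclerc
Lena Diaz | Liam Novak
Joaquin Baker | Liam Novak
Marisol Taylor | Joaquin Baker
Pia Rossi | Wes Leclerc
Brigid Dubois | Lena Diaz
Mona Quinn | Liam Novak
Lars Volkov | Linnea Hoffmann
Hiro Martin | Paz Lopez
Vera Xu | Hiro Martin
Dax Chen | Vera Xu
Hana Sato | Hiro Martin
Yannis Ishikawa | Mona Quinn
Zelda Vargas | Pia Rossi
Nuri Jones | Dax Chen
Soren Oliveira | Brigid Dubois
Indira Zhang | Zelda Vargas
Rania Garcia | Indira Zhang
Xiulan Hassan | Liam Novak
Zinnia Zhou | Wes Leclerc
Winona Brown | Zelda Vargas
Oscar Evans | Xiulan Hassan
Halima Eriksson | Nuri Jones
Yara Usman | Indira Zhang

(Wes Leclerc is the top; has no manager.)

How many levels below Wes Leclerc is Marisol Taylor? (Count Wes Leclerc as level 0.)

Chain from Marisol Taylor up to Wes Leclerc: Marisol Taylor → Joaquin Baker → Liam Novak → Linnea Hoffmann → Wes Leclerc. That is 4 steps up, so Marisol Taylor is 4 levels below Wes Leclerc.

4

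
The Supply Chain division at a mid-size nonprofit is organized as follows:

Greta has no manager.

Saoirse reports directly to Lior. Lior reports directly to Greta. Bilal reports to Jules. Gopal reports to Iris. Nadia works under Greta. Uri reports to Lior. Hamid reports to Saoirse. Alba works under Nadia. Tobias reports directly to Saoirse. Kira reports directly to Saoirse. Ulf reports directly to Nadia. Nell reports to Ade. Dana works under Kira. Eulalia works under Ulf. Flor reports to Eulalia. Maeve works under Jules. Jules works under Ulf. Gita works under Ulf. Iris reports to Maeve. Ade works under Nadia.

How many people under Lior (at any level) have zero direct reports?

4

The people in Lior's organization with no one reporting to them are Uri, Tobias, Hamid, Dana. That is 4.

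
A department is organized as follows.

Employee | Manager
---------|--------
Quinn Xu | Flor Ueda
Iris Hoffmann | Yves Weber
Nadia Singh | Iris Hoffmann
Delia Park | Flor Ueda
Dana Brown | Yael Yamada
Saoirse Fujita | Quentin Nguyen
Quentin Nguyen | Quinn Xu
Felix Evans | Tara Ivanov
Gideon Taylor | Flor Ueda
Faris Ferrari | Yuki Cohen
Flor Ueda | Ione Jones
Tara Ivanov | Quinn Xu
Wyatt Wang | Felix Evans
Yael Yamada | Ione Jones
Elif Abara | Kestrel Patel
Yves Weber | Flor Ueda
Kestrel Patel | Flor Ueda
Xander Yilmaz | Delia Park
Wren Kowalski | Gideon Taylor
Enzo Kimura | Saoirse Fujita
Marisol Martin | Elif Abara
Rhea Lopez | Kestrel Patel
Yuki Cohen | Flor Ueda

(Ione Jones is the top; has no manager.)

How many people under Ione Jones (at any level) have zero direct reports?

9

The people in Ione Jones's organization with no one reporting to them are Dana Brown, Xander Yilmaz, Faris Ferrari, Wren Kowalski, Wyatt Wang, Enzo Kimura, Nadia Singh, Rhea Lopez, Marisol Martin. That is 9.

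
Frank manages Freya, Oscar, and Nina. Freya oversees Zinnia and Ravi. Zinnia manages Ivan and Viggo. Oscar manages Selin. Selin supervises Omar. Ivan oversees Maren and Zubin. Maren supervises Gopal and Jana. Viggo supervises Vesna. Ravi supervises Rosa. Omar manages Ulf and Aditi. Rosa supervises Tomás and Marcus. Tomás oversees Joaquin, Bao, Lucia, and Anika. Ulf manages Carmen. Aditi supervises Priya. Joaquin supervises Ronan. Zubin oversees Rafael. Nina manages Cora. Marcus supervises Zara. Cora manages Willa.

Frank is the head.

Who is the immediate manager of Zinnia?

Freya

Zinnia reports directly to Freya.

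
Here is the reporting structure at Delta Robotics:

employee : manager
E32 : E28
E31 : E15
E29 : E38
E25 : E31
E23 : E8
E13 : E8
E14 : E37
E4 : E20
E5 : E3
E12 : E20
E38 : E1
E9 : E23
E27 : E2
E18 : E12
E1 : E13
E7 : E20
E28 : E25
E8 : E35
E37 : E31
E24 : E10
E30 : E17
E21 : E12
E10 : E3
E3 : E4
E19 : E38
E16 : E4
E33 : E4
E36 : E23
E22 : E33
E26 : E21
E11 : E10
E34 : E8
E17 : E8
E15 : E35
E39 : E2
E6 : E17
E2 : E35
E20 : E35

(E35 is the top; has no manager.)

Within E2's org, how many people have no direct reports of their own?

The people in E2's organization with no one reporting to them are E27, E39. That is 2.

2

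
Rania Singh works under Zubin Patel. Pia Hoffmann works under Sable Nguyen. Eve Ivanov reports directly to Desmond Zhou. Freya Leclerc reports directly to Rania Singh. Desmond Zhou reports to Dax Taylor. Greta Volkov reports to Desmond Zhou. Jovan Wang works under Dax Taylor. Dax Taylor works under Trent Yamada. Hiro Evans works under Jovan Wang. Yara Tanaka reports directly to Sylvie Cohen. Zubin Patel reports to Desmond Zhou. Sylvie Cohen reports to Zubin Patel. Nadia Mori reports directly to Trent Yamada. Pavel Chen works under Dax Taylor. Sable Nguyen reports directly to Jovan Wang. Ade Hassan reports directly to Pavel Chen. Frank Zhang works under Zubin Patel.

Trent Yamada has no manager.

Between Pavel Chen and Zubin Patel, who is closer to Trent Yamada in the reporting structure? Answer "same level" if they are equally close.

Pavel Chen

Pavel Chen is 2 levels below Trent Yamada; Zubin Patel is 3. Pavel Chen is higher.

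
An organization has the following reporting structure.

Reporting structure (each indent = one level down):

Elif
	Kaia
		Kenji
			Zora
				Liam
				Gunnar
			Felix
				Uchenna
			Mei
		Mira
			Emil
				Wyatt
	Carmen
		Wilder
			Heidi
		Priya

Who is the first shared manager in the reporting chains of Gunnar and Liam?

Zora

Gunnar's chain of managers is Zora, Kenji, Kaia, Elif. Liam's chain of managers is Zora, Kenji, Kaia, Elif. The first manager that appears in both chains is Zora.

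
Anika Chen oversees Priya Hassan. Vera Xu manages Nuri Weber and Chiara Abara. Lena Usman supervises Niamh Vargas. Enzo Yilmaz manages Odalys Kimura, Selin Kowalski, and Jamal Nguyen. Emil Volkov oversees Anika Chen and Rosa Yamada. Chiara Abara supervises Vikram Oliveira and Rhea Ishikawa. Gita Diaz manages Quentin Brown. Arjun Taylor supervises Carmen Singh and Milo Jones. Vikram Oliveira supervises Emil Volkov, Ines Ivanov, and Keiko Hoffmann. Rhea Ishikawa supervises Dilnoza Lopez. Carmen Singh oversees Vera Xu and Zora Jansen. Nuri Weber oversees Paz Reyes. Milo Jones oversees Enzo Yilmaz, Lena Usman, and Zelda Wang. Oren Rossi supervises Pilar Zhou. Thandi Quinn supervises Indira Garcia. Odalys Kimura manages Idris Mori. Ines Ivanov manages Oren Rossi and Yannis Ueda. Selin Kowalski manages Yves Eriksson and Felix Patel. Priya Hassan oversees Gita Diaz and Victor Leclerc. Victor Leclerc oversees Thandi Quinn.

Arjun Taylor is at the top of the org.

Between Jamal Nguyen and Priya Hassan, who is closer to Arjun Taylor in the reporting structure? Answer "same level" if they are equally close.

Jamal Nguyen is 3 levels below Arjun Taylor; Priya Hassan is 7. Jamal Nguyen is higher.

Jamal Nguyen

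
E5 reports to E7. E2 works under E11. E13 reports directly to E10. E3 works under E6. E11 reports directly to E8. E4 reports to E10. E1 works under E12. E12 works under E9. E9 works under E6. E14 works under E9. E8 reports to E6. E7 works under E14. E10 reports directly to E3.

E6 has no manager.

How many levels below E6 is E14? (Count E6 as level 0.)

Chain from E14 up to E6: E14 → E9 → E6. That is 2 steps up, so E14 is 2 levels below E6.

2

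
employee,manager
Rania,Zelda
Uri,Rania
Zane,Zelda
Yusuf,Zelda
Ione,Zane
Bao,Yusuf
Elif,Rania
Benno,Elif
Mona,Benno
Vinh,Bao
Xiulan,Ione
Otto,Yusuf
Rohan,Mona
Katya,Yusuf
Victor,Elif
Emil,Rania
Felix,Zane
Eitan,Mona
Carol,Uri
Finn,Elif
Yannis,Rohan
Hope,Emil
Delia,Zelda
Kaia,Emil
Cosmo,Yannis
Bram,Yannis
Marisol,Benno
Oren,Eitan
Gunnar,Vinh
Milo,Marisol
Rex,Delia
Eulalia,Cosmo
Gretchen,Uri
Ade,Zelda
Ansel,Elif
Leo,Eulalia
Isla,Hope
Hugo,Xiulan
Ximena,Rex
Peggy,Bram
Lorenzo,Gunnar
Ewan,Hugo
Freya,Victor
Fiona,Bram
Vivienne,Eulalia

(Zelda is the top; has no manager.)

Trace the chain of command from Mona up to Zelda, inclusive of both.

Mona reports to Benno. Benno reports to Elif. Elif reports to Rania. Rania reports to Zelda. Zelda is at the top.

Mona -> Benno -> Elif -> Rania -> Zelda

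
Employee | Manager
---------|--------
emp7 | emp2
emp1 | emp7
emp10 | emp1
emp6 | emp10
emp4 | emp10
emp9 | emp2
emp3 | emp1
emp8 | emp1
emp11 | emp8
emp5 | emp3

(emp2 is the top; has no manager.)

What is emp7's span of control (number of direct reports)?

1

emp7 directly manages emp1. That is 1 direct report.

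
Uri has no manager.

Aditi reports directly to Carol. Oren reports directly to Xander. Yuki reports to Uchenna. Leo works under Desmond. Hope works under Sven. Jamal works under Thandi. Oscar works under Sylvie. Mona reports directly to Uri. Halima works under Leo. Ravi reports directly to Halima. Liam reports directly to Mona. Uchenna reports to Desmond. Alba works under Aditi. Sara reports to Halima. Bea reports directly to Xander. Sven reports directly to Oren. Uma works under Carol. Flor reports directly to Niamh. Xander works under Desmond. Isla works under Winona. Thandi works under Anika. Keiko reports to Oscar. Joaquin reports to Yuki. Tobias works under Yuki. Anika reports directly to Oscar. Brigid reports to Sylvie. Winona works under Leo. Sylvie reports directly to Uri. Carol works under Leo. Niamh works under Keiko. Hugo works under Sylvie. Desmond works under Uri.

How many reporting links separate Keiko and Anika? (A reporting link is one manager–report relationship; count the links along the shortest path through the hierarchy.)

2

Keiko is 1 level below Oscar, and Anika is 1 level below Oscar (their lowest common manager). The shortest path runs up from Keiko to Oscar and back down to Anika: 1 + 1 = 2 links.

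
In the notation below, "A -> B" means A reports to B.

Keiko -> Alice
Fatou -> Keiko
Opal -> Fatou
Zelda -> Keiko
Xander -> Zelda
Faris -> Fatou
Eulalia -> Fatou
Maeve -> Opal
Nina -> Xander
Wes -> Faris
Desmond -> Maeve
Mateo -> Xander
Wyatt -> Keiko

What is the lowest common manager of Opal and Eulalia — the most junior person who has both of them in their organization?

Fatou

Opal's chain of managers is Fatou, Keiko, Alice. Eulalia's chain of managers is Fatou, Keiko, Alice. The first manager that appears in both chains is Fatou.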